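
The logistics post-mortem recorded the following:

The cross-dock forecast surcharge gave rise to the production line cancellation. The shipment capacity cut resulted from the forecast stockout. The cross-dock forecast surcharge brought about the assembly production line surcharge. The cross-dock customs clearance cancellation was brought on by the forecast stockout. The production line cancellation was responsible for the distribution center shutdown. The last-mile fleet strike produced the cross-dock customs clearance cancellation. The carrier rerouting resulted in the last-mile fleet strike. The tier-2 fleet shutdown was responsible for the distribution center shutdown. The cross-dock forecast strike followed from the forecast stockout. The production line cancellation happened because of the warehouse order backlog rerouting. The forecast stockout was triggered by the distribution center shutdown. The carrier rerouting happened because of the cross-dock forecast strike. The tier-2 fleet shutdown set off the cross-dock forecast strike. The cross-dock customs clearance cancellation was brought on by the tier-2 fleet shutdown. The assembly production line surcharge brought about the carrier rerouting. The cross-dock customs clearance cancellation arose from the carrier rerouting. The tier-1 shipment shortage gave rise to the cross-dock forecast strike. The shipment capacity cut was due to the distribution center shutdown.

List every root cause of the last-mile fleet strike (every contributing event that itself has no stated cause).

the cross-dock forecast surcharge, the tier-1 shipment shortage, the tier-2 fleet shutdown, the warehouse order backlog rerouting

Tracing upstream from the last-mile fleet strike: the last-mile fleet strike ← the carrier rerouting ← the cross-dock forecast strike ← the tier-1 shipment shortage.
A separate upstream branch: the last-mile fleet strike ← the carrier rerouting ← the assembly production line surcharge ← the cross-dock forecast surcharge.
A separate upstream branch: the last-mile fleet strike ← the carrier rerouting ← the cross-dock forecast strike ← the tier-2 fleet shutdown.
A separate upstream branch: the last-mile fleet strike ← the carrier rerouting ← the cross-dock forecast strike ← the forecast stockout ← the distribution center shutdown ← the production line cancellation ← the warehouse order backlog rerouting.
Each of those chain origins has no stated cause.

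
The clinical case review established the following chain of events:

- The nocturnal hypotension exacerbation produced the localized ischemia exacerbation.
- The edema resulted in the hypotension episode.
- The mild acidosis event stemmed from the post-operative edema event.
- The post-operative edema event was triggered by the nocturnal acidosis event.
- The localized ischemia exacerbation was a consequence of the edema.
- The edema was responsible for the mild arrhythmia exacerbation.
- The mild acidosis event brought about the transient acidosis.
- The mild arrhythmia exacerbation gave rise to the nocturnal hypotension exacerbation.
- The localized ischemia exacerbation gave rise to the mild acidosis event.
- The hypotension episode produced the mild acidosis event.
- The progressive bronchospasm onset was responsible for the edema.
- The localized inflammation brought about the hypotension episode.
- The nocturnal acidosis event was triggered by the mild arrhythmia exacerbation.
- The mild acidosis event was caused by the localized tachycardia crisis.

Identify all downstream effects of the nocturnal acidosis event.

the mild acidosis event, the post-operative edema event, the transient acidosis

Direct effects: the post-operative edema event.
2 steps out: the mild acidosis event.
3 steps out: the transient acidosis.
Not reachable from it: the localized inflammation, the progressive bronchospasm onset, the localized tachycardia crisis, the edema, the mild arrhythmia exacerbation, the nocturnal hypotension exacerbation, the hypotension episode, the localized ischemia exacerbation.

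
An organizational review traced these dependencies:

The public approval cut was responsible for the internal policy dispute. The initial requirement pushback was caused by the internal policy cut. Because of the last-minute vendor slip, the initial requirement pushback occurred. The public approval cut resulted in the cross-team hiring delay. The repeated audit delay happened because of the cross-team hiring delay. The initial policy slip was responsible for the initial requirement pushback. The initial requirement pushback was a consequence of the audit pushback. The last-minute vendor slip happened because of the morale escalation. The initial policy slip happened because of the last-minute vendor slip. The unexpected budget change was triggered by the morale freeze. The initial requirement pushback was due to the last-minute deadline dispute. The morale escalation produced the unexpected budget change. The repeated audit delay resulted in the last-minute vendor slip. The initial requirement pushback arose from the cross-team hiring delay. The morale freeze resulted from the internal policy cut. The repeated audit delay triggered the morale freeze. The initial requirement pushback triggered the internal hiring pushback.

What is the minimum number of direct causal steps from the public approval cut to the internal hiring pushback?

Shortest chain: the public approval cut → the cross-team hiring delay → the initial requirement pushback → the internal hiring pushback.

3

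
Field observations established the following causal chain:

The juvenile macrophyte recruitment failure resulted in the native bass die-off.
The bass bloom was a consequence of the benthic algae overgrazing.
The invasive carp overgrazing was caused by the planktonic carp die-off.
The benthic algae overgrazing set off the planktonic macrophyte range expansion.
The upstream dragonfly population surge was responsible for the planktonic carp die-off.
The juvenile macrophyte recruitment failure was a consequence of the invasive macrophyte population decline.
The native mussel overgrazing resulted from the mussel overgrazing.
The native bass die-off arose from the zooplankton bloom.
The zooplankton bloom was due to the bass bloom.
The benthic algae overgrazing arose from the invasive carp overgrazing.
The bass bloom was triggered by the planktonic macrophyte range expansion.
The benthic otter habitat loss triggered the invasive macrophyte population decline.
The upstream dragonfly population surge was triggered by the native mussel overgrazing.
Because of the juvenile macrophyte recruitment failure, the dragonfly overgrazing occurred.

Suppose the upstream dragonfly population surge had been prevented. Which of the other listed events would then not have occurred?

the bass bloom, the benthic algae overgrazing, the invasive carp overgrazing, the planktonic carp die-off, the planktonic macrophyte range expansion, the zooplankton bloom

Downstream of the upstream dragonfly population surge: the planktonic carp die-off, the invasive carp overgrazing, the benthic algae overgrazing, the planktonic macrophyte range expansion, the bass bloom, the zooplankton bloom, the native bass die-off.
Of those, still caused via another path: the native bass die-off.
The remainder have no surviving cause.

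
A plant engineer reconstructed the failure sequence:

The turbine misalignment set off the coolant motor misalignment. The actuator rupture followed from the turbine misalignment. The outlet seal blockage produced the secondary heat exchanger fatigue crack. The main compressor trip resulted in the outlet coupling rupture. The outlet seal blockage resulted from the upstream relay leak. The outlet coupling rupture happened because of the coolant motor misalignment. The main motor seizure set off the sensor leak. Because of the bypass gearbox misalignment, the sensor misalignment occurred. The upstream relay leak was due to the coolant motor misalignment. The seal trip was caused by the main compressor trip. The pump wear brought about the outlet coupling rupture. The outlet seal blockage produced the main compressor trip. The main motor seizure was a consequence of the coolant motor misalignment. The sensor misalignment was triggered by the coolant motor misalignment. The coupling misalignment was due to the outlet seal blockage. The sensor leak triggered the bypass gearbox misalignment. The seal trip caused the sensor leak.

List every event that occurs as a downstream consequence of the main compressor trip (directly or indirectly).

Direct effects: the outlet coupling rupture, the seal trip.
2 steps out: the sensor leak.
3 steps out: the bypass gearbox misalignment.
4 steps out: the sensor misalignment.
Not reachable from it: the turbine misalignment, the actuator rupture, the coolant motor misalignment, the upstream relay leak, the outlet seal blockage, the main motor seizure, the coupling misalignment, the secondary heat exchanger fatigue crack, the pump wear.

the bypass gearbox misalignment, the outlet coupling rupture, the seal trip, the sensor leak, the sensor misalignment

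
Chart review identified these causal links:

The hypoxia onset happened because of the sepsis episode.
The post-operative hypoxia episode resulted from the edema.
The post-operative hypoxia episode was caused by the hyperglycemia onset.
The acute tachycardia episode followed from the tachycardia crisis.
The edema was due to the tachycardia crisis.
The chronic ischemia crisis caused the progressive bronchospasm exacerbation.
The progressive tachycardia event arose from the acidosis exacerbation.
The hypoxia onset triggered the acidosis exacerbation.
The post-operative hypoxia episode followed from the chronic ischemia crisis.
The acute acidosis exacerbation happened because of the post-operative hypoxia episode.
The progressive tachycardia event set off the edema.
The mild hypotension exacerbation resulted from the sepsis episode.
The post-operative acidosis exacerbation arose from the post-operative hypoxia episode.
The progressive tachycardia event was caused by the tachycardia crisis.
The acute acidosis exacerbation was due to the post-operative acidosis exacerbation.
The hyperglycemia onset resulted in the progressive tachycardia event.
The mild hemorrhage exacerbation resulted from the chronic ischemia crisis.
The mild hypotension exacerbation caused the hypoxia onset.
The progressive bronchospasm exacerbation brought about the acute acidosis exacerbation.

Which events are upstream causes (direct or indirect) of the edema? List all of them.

the acidosis exacerbation, the hyperglycemia onset, the hypoxia onset, the mild hypotension exacerbation, the progressive tachycardia event, the sepsis episode, the tachycardia crisis

Immediate causes of the edema: the tachycardia crisis, the progressive tachycardia event.
Further upstream: the sepsis episode, the mild hypotension exacerbation, the hypoxia onset, the hyperglycemia onset, the acidosis exacerbation.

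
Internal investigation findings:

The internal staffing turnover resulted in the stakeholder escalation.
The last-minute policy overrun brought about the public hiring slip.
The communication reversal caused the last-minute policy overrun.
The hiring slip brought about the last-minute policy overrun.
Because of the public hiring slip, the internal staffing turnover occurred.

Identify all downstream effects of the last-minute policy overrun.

the internal staffing turnover, the public hiring slip, the stakeholder escalation

Direct effects: the public hiring slip.
2 steps out: the internal staffing turnover.
3 steps out: the stakeholder escalation.
Not reachable from it: the communication reversal, the hiring slip.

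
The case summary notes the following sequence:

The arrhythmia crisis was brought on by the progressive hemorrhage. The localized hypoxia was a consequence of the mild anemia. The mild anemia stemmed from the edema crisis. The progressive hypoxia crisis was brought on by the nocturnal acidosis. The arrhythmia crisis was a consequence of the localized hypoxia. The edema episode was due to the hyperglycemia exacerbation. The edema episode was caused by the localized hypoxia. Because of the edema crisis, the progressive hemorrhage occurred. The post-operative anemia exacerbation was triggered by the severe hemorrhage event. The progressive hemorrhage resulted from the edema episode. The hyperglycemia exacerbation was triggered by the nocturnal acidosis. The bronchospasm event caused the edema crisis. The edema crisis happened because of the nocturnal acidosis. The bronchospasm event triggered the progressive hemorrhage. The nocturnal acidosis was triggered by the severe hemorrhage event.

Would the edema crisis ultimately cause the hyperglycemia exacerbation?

No

The edema crisis leads to the mild anemia, the localized hypoxia, the edema episode, the progressive hemorrhage, the arrhythmia crisis; the hyperglycemia exacerbation is not among them.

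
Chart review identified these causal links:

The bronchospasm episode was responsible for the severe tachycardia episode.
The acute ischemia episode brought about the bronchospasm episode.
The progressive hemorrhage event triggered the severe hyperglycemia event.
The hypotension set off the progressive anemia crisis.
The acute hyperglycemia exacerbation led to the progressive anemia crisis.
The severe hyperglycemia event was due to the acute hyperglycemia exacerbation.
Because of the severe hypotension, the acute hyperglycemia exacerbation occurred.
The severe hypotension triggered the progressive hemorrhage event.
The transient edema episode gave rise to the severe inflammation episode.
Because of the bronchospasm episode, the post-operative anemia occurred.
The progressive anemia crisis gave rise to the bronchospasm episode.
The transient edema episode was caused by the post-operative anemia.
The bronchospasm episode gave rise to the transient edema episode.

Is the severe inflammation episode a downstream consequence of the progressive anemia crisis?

There is a causal chain: the progressive anemia crisis → the bronchospasm episode → the transient edema episode → the severe inflammation episode.

Yes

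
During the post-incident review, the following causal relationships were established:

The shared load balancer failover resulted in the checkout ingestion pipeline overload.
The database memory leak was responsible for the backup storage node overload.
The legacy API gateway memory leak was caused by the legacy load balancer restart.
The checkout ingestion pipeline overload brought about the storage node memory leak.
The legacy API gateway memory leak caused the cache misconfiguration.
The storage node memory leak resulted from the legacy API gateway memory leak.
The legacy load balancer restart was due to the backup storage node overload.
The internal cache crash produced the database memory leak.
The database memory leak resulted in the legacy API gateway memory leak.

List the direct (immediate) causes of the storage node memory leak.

Upstream contributors include the internal cache crash, the shared load balancer failover, the database memory leak, the backup storage node overload, the legacy load balancer restart, but only the checkout ingestion pipeline overload, the legacy API gateway memory leak feed directly into the storage node memory leak.

the checkout ingestion pipeline overload, the legacy API gateway memory leak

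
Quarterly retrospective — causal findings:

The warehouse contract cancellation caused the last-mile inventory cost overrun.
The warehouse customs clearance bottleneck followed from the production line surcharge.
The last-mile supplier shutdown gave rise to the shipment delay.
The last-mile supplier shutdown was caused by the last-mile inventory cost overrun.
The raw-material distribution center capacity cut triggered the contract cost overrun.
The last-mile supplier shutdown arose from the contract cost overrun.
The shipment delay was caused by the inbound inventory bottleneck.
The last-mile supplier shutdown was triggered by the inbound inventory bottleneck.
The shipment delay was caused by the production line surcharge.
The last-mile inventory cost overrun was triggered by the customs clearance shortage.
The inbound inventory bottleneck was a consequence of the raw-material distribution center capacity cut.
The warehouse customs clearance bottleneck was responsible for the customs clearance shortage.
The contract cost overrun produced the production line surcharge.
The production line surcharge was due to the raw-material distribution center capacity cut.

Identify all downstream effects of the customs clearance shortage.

the last-mile inventory cost overrun, the last-mile supplier shutdown, the shipment delay

Direct effects: the last-mile inventory cost overrun.
2 steps out: the last-mile supplier shutdown.
3 steps out: the shipment delay.
Not reachable from it: the warehouse contract cancellation, the raw-material distribution center capacity cut, the inbound inventory bottleneck, the contract cost overrun, the production line surcharge, the warehouse customs clearance bottleneck.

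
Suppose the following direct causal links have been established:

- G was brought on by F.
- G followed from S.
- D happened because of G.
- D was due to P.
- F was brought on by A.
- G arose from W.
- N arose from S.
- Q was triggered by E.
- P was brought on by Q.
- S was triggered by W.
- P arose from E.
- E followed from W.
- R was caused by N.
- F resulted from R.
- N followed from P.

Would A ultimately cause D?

There is a causal chain: A → F → G → D.

Yes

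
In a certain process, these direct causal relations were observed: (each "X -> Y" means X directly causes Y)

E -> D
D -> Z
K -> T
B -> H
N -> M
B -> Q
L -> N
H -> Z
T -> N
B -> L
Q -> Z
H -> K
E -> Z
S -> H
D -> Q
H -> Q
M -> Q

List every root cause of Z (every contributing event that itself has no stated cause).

Tracing upstream from Z: Z ← H ← S.
A separate upstream branch: Z ← H ← B.
A separate upstream branch: Z ← E.
Each of those chain origins has no stated cause.

B, E, S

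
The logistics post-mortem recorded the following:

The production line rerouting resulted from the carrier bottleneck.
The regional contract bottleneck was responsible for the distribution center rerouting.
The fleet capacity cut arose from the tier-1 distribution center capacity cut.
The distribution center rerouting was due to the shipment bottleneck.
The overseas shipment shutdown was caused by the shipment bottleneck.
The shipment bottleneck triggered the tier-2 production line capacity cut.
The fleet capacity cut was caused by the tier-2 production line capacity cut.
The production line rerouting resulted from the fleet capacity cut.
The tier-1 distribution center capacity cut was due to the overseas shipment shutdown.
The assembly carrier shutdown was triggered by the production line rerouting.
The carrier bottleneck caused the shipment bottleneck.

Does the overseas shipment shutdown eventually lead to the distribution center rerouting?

No

The overseas shipment shutdown leads to the tier-1 distribution center capacity cut, the fleet capacity cut, the production line rerouting, the assembly carrier shutdown; the distribution center rerouting is not among them.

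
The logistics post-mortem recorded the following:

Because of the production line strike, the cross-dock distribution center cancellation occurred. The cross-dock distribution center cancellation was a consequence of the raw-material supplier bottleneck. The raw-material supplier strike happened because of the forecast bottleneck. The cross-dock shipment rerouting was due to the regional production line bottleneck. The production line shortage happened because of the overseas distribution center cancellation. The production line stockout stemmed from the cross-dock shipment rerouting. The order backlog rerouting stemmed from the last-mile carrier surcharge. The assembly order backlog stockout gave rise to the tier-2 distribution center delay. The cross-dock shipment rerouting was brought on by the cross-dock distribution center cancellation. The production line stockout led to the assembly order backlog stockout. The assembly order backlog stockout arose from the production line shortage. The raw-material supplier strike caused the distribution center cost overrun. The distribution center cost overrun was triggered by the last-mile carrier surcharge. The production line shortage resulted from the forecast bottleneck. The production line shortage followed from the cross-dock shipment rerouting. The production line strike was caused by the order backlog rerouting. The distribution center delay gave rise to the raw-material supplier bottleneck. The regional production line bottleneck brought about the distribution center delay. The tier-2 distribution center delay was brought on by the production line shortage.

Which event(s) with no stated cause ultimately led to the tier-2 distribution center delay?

Tracing upstream from the tier-2 distribution center delay: the tier-2 distribution center delay ← the production line shortage ← the cross-dock shipment rerouting ← the regional production line bottleneck.
A separate upstream branch: the tier-2 distribution center delay ← the production line shortage ← the cross-dock shipment rerouting ← the cross-dock distribution center cancellation ← the production line strike ← the order backlog rerouting ← the last-mile carrier surcharge.
A separate upstream branch: the tier-2 distribution center delay ← the production line shortage ← the forecast bottleneck.
A separate upstream branch: the tier-2 distribution center delay ← the production line shortage ← the overseas distribution center cancellation.
Each of those chain origins has no stated cause.

the forecast bottleneck, the last-mile carrier surcharge, the overseas distribution center cancellation, the regional production line bottleneck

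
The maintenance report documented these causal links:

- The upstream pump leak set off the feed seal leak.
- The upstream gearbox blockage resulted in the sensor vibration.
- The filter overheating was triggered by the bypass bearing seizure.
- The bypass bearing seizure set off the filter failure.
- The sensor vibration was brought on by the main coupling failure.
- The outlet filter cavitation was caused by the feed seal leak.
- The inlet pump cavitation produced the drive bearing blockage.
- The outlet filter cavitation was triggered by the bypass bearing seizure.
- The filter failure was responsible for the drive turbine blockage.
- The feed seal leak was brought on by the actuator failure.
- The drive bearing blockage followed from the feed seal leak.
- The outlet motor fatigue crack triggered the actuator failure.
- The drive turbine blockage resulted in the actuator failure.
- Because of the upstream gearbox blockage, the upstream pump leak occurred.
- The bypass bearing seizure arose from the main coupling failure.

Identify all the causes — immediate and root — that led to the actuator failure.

the bypass bearing seizure, the drive turbine blockage, the filter failure, the main coupling failure, the outlet motor fatigue crack

Immediate causes of the actuator failure: the drive turbine blockage, the outlet motor fatigue crack.
Further upstream: the main coupling failure, the bypass bearing seizure, the filter failure.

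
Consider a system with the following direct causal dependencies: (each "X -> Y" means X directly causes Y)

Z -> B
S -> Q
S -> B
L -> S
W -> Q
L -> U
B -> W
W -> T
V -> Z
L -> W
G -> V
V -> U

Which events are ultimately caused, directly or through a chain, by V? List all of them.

Direct effects: Z, U.
2 steps out: B.
3 steps out: W.
4 steps out: T, Q.
Not reachable from it: G, L, S.

B, Q, T, U, W, Z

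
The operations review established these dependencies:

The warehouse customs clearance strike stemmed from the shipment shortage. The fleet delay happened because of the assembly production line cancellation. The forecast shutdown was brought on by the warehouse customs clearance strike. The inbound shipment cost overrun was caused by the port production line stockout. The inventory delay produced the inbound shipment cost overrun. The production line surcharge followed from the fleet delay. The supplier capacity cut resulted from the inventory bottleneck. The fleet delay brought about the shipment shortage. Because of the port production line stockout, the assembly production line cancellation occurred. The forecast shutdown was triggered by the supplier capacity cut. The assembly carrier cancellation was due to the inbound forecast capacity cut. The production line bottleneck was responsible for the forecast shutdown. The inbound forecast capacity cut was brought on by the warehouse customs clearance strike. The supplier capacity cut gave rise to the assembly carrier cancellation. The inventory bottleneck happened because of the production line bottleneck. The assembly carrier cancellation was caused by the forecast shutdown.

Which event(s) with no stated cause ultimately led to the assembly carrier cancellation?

the port production line stockout, the production line bottleneck

Tracing upstream from the assembly carrier cancellation: the assembly carrier cancellation ← the inbound forecast capacity cut ← the warehouse customs clearance strike ← the shipment shortage ← the fleet delay ← the assembly production line cancellation ← the port production line stockout.
A separate upstream branch: the assembly carrier cancellation ← the forecast shutdown ← the production line bottleneck.
Each of those chain origins has no stated cause.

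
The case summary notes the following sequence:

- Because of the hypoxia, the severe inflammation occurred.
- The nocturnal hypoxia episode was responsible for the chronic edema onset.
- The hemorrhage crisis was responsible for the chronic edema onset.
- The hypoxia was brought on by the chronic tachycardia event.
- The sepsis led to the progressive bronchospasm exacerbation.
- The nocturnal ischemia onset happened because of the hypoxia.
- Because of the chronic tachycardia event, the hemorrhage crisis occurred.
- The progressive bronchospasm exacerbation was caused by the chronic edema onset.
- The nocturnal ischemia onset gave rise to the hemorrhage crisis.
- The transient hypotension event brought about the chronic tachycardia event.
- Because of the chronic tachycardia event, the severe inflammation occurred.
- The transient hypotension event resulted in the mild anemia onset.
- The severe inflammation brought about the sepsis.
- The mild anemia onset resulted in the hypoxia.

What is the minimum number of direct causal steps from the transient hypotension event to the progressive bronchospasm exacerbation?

4

Shortest chain: the transient hypotension event → the chronic tachycardia event → the hemorrhage crisis → the chronic edema onset → the progressive bronchospasm exacerbation.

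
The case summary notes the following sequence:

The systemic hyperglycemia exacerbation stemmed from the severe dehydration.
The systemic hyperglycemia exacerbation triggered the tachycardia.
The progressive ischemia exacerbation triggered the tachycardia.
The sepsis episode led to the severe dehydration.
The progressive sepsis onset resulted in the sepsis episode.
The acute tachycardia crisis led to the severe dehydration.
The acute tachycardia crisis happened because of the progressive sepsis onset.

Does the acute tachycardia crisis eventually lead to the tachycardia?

There is a causal chain: the acute tachycardia crisis → the severe dehydration → the systemic hyperglycemia exacerbation → the tachycardia.

Yes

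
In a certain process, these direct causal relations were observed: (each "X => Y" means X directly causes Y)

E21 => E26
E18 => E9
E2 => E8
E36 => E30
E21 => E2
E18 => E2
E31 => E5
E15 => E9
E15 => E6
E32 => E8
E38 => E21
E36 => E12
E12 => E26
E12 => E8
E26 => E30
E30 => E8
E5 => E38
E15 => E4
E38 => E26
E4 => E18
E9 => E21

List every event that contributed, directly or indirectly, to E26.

E12, E15, E18, E21, E31, E36, E38, E4, E5, E9

Immediate causes of E26: E38, E21, E12.
Further upstream: E31, E15, E4, E5, E36, E18, E9.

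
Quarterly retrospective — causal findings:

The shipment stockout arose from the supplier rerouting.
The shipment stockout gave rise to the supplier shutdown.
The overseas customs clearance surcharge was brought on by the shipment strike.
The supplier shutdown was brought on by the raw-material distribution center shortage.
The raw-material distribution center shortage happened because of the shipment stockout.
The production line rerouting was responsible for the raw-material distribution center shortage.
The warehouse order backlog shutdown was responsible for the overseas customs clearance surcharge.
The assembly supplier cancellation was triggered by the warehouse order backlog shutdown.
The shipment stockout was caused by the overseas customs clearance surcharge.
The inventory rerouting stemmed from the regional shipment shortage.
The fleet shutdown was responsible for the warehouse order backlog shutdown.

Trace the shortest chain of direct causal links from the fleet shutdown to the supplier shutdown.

the fleet shutdown → the warehouse order backlog shutdown
the warehouse order backlog shutdown → the overseas customs clearance surcharge
the overseas customs clearance surcharge → the shipment stockout
the shipment stockout → the supplier shutdown
Length: 4 steps.

the fleet shutdown → the warehouse order backlog shutdown → the overseas customs clearance surcharge → the shipment stockout → the supplier shutdown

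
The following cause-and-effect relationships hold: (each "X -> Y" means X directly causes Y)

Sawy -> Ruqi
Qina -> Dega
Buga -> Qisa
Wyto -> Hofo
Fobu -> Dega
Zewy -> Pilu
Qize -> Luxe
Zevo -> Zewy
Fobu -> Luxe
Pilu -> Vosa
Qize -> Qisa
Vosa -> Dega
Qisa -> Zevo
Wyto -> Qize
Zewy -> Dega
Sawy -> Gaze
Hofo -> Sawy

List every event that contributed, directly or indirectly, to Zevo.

Immediate cause of Zevo: Qisa.
Further upstream: Wyto, Qize, Buga.

Buga, Qisa, Qize, Wyto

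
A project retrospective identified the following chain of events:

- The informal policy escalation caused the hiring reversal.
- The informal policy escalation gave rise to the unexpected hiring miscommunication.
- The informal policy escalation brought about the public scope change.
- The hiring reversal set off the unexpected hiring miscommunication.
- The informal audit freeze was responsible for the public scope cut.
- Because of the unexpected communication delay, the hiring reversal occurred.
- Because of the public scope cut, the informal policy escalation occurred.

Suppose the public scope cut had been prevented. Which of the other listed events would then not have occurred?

the informal policy escalation, the public scope change

Downstream of the public scope cut: the informal policy escalation, the hiring reversal, the public scope change, the unexpected hiring miscommunication.
Of those, still caused via another path: the hiring reversal, the unexpected hiring miscommunication.
The remainder have no surviving cause.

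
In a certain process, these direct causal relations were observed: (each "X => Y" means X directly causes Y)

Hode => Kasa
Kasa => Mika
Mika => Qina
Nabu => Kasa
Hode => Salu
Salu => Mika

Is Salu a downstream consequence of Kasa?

No

Kasa leads to Mika, Qina; Salu is not among them.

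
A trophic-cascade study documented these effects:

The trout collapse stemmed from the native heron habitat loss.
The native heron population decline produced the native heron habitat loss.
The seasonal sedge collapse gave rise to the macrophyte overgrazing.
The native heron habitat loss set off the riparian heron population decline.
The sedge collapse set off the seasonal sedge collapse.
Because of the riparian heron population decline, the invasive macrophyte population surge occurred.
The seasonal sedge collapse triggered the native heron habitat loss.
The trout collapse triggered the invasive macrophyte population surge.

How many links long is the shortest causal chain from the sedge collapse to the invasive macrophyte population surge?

4

Shortest chain: the sedge collapse → the seasonal sedge collapse → the native heron habitat loss → the trout collapse → the invasive macrophyte population surge.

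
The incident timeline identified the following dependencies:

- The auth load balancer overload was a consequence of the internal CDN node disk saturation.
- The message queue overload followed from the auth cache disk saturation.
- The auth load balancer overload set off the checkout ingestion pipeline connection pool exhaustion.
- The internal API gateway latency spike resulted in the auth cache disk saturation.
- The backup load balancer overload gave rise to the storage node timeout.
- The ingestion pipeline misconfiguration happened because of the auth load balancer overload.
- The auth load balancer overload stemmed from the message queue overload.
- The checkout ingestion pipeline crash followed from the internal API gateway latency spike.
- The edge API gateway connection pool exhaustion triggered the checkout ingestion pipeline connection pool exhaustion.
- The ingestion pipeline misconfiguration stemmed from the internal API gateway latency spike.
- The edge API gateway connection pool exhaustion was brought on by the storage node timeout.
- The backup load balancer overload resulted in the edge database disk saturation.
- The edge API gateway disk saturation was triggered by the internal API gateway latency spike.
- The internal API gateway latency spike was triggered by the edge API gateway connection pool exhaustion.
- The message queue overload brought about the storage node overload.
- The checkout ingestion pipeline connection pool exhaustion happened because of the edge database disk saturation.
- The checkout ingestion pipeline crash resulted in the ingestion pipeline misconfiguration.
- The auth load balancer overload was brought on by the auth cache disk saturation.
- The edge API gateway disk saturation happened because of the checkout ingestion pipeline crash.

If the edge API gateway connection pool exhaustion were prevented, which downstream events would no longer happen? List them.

the auth cache disk saturation, the checkout ingestion pipeline crash, the edge API gateway disk saturation, the internal API gateway latency spike, the message queue overload, the storage node overload

Downstream of the edge API gateway connection pool exhaustion: the internal API gateway latency spike, the auth cache disk saturation, the message queue overload, the auth load balancer overload, the storage node overload, the checkout ingestion pipeline crash, the ingestion pipeline misconfiguration, the edge API gateway disk saturation, the checkout ingestion pipeline connection pool exhaustion.
Of those, still caused via another path: the auth load balancer overload, the ingestion pipeline misconfiguration, the checkout ingestion pipeline connection pool exhaustion.
The remainder have no surviving cause.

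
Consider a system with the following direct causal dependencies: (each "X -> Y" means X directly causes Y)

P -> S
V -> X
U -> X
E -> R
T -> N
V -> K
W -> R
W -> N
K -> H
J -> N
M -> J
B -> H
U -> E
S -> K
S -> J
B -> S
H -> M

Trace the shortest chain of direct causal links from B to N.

B → S
S → J
J → N
Length: 3 steps.

B → S → J → N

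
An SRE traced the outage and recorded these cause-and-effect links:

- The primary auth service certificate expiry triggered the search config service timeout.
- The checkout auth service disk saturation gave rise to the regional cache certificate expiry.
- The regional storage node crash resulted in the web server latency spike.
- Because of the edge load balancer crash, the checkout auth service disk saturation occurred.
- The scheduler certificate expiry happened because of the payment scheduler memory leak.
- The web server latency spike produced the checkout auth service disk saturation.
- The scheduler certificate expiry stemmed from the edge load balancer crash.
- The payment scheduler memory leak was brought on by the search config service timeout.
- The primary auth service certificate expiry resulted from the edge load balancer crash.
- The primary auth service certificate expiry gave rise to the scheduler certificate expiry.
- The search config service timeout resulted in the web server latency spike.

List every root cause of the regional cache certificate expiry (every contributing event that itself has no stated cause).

the edge load balancer crash, the regional storage node crash

Tracing upstream from the regional cache certificate expiry: the regional cache certificate expiry ← the checkout auth service disk saturation ← the edge load balancer crash.
A separate upstream branch: the regional cache certificate expiry ← the checkout auth service disk saturation ← the web server latency spike ← the regional storage node crash.
Each of those chain origins has no stated cause.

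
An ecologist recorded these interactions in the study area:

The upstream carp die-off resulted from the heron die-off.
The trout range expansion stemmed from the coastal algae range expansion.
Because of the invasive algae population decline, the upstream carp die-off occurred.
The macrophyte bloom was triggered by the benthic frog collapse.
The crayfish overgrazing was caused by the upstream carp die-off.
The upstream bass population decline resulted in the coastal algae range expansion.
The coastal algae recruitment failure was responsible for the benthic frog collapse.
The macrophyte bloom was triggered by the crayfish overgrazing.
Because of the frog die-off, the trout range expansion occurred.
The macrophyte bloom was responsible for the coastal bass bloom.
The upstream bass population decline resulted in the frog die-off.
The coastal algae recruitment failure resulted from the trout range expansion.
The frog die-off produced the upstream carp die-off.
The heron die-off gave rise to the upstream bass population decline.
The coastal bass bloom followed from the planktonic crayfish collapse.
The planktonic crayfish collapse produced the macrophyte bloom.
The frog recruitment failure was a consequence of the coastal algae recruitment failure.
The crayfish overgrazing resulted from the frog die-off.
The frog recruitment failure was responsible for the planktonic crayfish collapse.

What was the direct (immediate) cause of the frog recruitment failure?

Upstream contributors include the heron die-off, the upstream bass population decline, the coastal algae range expansion, the frog die-off, the trout range expansion, but only the coastal algae recruitment failure feeds directly into the frog recruitment failure.

the coastal algae recruitment failure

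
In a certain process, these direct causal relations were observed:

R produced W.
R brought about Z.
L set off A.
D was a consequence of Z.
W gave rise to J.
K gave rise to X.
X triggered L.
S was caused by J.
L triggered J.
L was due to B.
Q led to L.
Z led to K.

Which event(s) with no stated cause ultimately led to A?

Tracing upstream from A: A ← L ← X ← K ← Z ← R.
A separate upstream branch: A ← L ← Q.
A separate upstream branch: A ← L ← B.
Each of those chain origins has no stated cause.

B, Q, R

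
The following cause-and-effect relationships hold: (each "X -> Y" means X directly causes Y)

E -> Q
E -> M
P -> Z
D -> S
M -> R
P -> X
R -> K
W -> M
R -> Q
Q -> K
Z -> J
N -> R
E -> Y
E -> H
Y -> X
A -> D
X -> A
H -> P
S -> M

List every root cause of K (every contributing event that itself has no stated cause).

Tracing upstream from K: K ← Q ← E.
A separate upstream branch: K ← R ← M ← W.
A separate upstream branch: K ← R ← N.
Each of those chain origins has no stated cause.

E, N, W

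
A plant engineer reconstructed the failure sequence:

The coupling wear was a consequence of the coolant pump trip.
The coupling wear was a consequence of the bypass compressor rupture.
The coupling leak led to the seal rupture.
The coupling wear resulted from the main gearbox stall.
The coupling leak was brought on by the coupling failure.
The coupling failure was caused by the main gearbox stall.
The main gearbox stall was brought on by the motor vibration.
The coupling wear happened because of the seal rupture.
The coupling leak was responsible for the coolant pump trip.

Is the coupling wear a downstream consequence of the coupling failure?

There is a causal chain: the coupling failure → the coupling leak → the coolant pump trip → the coupling wear.

Yes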